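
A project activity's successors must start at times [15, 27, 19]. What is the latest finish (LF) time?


LF = min of all successor start times
Successors start at: [15, 27, 19]
LF = min(15, 27, 19)
= 15


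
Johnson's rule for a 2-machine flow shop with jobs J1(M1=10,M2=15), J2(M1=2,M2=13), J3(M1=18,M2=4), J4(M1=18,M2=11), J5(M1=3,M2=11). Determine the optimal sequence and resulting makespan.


Johnson's rule:
Group 1 (M1≤M2, sort by M1): ['J2', 'J5', 'J1']
Group 2 (M1>M2, sort desc M2): ['J4', 'J3']
Sequence: J2 → J5 → J1 → J4 → J3
Makespan calculation:
  J2: M1 done=2, M2 done=15
  J5: M1 done=5, M2 done=26
  J1: M1 done=15, M2 done=41
  J4: M1 done=33, M2 done=52
  J3: M1 done=51, M2 done=56
= Sequence: J2 → J5 → J1 → J4 → J3, Makespan: 56


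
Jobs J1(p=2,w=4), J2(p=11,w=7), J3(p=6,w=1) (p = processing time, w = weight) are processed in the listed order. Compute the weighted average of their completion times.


Completion times:
  J1: C=2, w×C=4×2=8
  J2: C=13, w×C=7×13=91
  J3: C=19, w×C=1×19=19
Sum w×C = 118
Sum w = 12
Weighted avg = 118/12
= 9.83


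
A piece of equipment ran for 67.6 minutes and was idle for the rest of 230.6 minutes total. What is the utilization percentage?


Utilization = busy / total × 100
= 67.6 / 230.6 × 100
= 29.3%


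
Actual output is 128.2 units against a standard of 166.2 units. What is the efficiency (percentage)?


Efficiency = (actual / standard) × 100
= (128.2 / 166.2) × 100
= 77.1%


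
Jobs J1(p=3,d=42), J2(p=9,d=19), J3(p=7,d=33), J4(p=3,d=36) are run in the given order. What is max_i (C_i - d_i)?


Lateness per job (L = C - d):
  J1: C=3, d=42, L=-39
  J2: C=12, d=19, L=-7
  J3: C=19, d=33, L=-14
  J4: C=22, d=36, L=-14
Lmax = max(-39, -7, -14, -14)
= -7


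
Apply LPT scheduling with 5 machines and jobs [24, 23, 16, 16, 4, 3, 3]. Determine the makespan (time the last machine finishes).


Jobs (LPT sorted): [24, 23, 16, 16, 4, 3, 3]
Machines: 5
  J=24 → Machine 1 (load: 0+24=24)
  J=23 → Machine 2 (load: 0+23=23)
  J=16 → Machine 3 (load: 0+16=16)
  J=16 → Machine 4 (load: 0+16=16)
  J=4 → Machine 5 (load: 0+4=4)
  J=3 → Machine 5 (load: 4+3=7)
  J=3 → Machine 5 (load: 7+3=10)
Machine loads: [24, 23, 16, 16, 10]
Makespan = max = 24 time units


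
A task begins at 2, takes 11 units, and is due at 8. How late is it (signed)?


Completion = 2 + 11 = 13
Lateness = C - d = 13 - 8
= 5


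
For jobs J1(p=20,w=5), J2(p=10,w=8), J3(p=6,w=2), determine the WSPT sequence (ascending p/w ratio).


WSPT (Smith's rule): sort by p/w ascending
  J2: p/w = 10/8 = 1.250
  J3: p/w = 6/2 = 3.000
  J1: p/w = 20/5 = 4.000
Order: J2 → J3 → J1


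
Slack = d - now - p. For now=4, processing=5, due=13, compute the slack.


Slack = due - current_time - processing
= 13 - 4 - 5
= 4


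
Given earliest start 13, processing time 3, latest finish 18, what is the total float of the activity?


EF = ES + duration = 13 + 3 = 16
LS = LF - duration = 18 - 3 = 15
Total Float = LF - EF = 18 - 16
(or LS - ES = 15 - 13)
= 2


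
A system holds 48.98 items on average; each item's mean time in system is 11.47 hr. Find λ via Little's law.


Little's law: L = λW → λ = L / W
= 48.98 / 11.47
= 4.27 per hour


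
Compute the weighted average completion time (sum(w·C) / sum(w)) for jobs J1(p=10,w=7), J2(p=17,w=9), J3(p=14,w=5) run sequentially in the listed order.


Completion times:
  J1: C=10, w×C=7×10=70
  J2: C=27, w×C=9×27=243
  J3: C=41, w×C=5×41=205
Sum w×C = 518
Sum w = 21
Weighted avg = 518/21
= 24.67


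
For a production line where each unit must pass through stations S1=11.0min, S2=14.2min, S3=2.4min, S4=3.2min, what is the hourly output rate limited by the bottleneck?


Bottleneck = longest station time
Station times: [11.0, 14.2, 2.4, 3.2]
Max = 14.2 min
Rate = 60 / 14.2
= 4.23 units/hour (bottleneck: 14.2min)


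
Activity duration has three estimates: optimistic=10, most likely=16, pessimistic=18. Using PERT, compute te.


te = (o + 4m + p) / 6
= (10 + 4×16 + 18) / 6
= (10 + 64 + 18) / 6
= 92 / 6
= 15.33


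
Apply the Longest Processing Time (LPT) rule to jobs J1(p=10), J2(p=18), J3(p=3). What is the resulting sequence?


LPT: sort by longest processing time first
  J2: p=18
  J1: p=10
  J3: p=3
Order: J2 → J1 → J3


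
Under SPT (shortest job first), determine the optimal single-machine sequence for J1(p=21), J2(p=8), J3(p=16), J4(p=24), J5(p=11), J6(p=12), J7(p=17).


SPT: sort by shortest processing time
  J2: p=8
  J5: p=11
  J6: p=12
  J3: p=16
  J7: p=17
  J1: p=21
  J4: p=24
Order: J2 → J5 → J6 → J3 → J7 → J1 → J4


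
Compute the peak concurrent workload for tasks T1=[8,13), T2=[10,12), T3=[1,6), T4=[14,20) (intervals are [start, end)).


Check each time point for overlaps:
  t=10: 2 tasks active (T1, T2)
Max concurrent = 2


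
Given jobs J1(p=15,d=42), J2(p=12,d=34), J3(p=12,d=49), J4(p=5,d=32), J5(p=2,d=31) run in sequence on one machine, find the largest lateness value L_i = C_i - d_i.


Lateness per job (L = C - d):
  J1: C=15, d=42, L=-27
  J2: C=27, d=34, L=-7
  J3: C=39, d=49, L=-10
  J4: C=44, d=32, L=12
  J5: C=46, d=31, L=15
Lmax = max(-27, -7, -10, 12, 15)
= 15


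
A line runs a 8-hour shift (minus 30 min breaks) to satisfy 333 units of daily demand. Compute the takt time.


Available = 8×60 - 30 = 450 min
Takt time = 450 / 333
= 1.35 min/unit


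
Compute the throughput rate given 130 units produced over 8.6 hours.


Throughput = units / time
= 130 / 8.6
= 15.1 units/hour


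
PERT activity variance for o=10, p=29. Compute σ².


σ² = ((p - o) / 6)² = (p - o)² / 36
= (29 - 10)² / 36
= 19² / 36
= 361 / 36
= 10.0278


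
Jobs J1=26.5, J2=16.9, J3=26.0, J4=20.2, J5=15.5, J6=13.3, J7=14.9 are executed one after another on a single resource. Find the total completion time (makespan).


Sequential makespan: sum all processing times
= 26.5 + 16.9 + 26.0 + 20.2 + 15.5 + 13.3 + 14.9
= 133.3 time units


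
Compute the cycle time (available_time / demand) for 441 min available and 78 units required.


Cycle time = available time / demand
= 441 / 78
= 5.65 min/unit


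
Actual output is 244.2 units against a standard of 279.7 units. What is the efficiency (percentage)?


Efficiency = (actual / standard) × 100
= (244.2 / 279.7) × 100
= 87.3%


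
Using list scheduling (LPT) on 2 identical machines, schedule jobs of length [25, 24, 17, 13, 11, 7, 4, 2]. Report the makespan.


Jobs (LPT sorted): [25, 24, 17, 13, 11, 7, 4, 2]
Machines: 2
  J=25 → Machine 1 (load: 0+25=25)
  J=24 → Machine 2 (load: 0+24=24)
  J=17 → Machine 2 (load: 24+17=41)
  J=13 → Machine 1 (load: 25+13=38)
  J=11 → Machine 1 (load: 38+11=49)
  J=7 → Machine 2 (load: 41+7=48)
  J=4 → Machine 2 (load: 48+4=52)
  J=2 → Machine 1 (load: 49+2=51)
Machine loads: [51, 52]
Makespan = max = 52 time units


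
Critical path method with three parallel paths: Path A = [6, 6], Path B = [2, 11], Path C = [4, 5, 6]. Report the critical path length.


Path A: 6 + 6 = 12
Path B: 2 + 11 = 13
Path C: 4 + 5 + 6 = 15
Critical path = longest = max(12, 13, 15)
= 15 (Path C)


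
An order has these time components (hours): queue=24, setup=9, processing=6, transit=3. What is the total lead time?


Lead time = queue + setup + processing + transit
= 24 + 9 + 6 + 3
= 42 hours


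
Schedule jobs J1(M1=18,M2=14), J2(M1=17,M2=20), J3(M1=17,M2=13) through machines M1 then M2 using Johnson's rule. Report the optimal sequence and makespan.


Johnson's rule:
Group 1 (M1≤M2, sort by M1): ['J2']
Group 2 (M1>M2, sort desc M2): ['J1', 'J3']
Sequence: J2 → J1 → J3
Makespan calculation:
  J2: M1 done=17, M2 done=37
  J1: M1 done=35, M2 done=51
  J3: M1 done=52, M2 done=65
= Sequence: J2 → J1 → J3, Makespan: 65


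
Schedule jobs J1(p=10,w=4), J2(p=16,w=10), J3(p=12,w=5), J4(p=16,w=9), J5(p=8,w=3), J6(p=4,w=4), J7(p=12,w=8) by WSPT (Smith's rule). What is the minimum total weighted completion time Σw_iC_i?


WSPT order (by p/w): J6 → J7 → J2 → J4 → J3 → J1 → J5
  J6: C=4, w·C=4×4=16
  J7: C=16, w·C=8×16=128
  J2: C=32, w·C=10×32=320
  J4: C=48, w·C=9×48=432
  J3: C=60, w·C=5×60=300
  J1: C=70, w·C=4×70=280
  J5: C=78, w·C=3×78=234
Σ w·C = 1710
= 1710


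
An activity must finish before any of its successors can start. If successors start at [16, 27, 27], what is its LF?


LF = min of all successor start times
Successors start at: [16, 27, 27]
LF = min(16, 27, 27)
= 16


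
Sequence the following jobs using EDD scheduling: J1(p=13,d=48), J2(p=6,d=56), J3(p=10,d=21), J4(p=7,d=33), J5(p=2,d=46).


EDD: sort by earliest due date
  J3: d=21, p=10
  J4: d=33, p=7
  J5: d=46, p=2
  J1: d=48, p=13
  J2: d=56, p=6
Order: J3 → J4 → J5 → J1 → J2


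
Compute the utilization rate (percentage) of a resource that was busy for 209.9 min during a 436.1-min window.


Utilization = busy / total × 100
= 209.9 / 436.1 × 100
= 48.1%


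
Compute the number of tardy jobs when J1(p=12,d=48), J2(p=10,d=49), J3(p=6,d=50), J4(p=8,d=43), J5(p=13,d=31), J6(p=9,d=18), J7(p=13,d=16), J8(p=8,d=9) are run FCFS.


Completion vs due date:
  J1: C=12, d=48 → on time
  J2: C=22, d=49 → on time
  J3: C=28, d=50 → on time
  J4: C=36, d=43 → on time
  J5: C=49, d=31 → TARDY
  J6: C=58, d=18 → TARDY
  J7: C=71, d=16 → TARDY
  J8: C=79, d=9 → TARDY
Tardy jobs: J5, J6, J7, J8
Count = 4


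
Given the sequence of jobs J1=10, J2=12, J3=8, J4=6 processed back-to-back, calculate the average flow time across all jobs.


Completion times:
  J1: completes at 10
  J2: completes at 22
  J3: completes at 30
  J4: completes at 36
Sum = 98
Average = 98/4
= 24.50


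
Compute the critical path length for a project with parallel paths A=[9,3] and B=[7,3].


Path A: 9 + 3 = 12
Path B: 7 + 3 = 10
Critical path = longest = max(12, 10)
= 12 (Path A)


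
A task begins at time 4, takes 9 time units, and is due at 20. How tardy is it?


Completion = start + processing = 4 + 9 = 13
Tardiness = max(0, C - d) = max(0, 13 - 20)
= max(0, -7)
= 0


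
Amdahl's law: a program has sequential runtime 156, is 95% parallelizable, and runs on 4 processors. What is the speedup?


Amdahl's law: T_p = T × ((1-p) + p/N)
= 156 × ((1-0.95) + 0.95/4)
= 156 × (0.05 + 0.2375)
= 156 × 0.2875
= 44.85
Speedup = 156/44.85
= 3.48×


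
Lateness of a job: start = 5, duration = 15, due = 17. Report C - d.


Completion = 5 + 15 = 20
Lateness = C - d = 20 - 17
= 3


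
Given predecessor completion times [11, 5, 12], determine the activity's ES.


ES = max of all predecessor completion times
Predecessors: [11, 5, 12]
ES = max(11, 5, 12)
= 12


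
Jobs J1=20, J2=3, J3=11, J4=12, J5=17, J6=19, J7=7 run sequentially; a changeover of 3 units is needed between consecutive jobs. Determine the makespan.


Makespan = Σ processing + (n-1) × setup
= (20 + 3 + 11 + 12 + 17 + 19 + 7) + (7-1)×3
= 89 + 18
= 107 time units


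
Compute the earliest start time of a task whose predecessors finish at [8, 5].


ES = max of all predecessor completion times
Predecessors: [8, 5]
ES = max(8, 5)
= 8


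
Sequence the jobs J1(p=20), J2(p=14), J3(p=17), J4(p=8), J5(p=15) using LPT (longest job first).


LPT: sort by longest processing time first
  J1: p=20
  J3: p=17
  J5: p=15
  J2: p=14
  J4: p=8
Order: J1 → J3 → J5 → J2 → J4


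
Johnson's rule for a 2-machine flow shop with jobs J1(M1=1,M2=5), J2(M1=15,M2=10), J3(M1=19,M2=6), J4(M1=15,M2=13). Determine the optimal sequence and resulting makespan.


Johnson's rule:
Group 1 (M1≤M2, sort by M1): ['J1']
Group 2 (M1>M2, sort desc M2): ['J4', 'J2', 'J3']
Sequence: J1 → J4 → J2 → J3
Makespan calculation:
  J1: M1 done=1, M2 done=6
  J4: M1 done=16, M2 done=29
  J2: M1 done=31, M2 done=41
  J3: M1 done=50, M2 done=56
= Sequence: J1 → J4 → J2 → J3, Makespan: 56


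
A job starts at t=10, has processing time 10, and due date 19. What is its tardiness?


Completion = start + processing = 10 + 10 = 20
Tardiness = max(0, C - d) = max(0, 20 - 19)
= max(0, 1)
= 1


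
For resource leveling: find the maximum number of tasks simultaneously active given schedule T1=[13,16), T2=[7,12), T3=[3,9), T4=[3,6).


Check each time point for overlaps:
  t=3: 2 tasks active (T3, T4)
Max concurrent = 2


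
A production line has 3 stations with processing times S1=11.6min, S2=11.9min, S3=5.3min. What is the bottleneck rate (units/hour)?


Bottleneck = longest station time
Station times: [11.6, 11.9, 5.3]
Max = 11.9 min
Rate = 60 / 11.9
= 5.04 units/hour (bottleneck: 11.9min)


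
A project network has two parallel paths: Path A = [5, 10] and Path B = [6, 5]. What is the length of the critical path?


Path A: 5 + 10 = 15
Path B: 6 + 5 = 11
Critical path = longest = max(15, 11)
= 15 (Path A)


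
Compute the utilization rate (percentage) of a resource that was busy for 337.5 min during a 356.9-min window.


Utilization = busy / total × 100
= 337.5 / 356.9 × 100
= 94.6%


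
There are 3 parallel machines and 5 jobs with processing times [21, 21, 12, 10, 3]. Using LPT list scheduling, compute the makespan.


Jobs (LPT sorted): [21, 21, 12, 10, 3]
Machines: 3
  J=21 → Machine 1 (load: 0+21=21)
  J=21 → Machine 2 (load: 0+21=21)
  J=12 → Machine 3 (load: 0+12=12)
  J=10 → Machine 3 (load: 12+10=22)
  J=3 → Machine 1 (load: 21+3=24)
Machine loads: [24, 21, 22]
Makespan = max = 24 time units


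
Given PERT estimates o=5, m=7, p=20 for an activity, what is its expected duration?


te = (o + 4m + p) / 6
= (5 + 4×7 + 20) / 6
= (5 + 28 + 20) / 6
= 53 / 6
= 8.83


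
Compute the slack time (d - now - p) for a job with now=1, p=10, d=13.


Slack = due - current_time - processing
= 13 - 1 - 10
= 2


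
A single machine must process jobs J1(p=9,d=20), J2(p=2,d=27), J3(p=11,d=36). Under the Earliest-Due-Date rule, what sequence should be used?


EDD: sort by earliest due date
  J1: d=20, p=9
  J2: d=27, p=2
  J3: d=36, p=11
Order: J1 → J2 → J3


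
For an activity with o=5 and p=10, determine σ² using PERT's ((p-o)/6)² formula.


σ² = ((p - o) / 6)² = (p - o)² / 36
= (10 - 5)² / 36
= 5² / 36
= 25 / 36
= 0.6944


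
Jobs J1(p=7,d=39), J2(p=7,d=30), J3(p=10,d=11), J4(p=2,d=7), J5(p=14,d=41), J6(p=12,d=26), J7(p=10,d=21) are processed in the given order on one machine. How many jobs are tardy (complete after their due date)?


Completion vs due date:
  J1: C=7, d=39 → on time
  J2: C=14, d=30 → on time
  J3: C=24, d=11 → TARDY
  J4: C=26, d=7 → TARDY
  J5: C=40, d=41 → on time
  J6: C=52, d=26 → TARDY
  J7: C=62, d=21 → TARDY
Tardy jobs: J3, J4, J6, J7
Count = 4


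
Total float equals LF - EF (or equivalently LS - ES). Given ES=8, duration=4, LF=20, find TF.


EF = ES + duration = 8 + 4 = 12
LS = LF - duration = 20 - 4 = 16
Total Float = LF - EF = 20 - 12
(or LS - ES = 16 - 8)
= 8


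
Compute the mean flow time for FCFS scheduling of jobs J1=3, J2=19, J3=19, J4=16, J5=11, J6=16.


Completion times:
  J1: completes at 3
  J2: completes at 22
  J3: completes at 41
  J4: completes at 57
  J5: completes at 68
  J6: completes at 84
Sum = 275
Average = 275/6
= 45.83


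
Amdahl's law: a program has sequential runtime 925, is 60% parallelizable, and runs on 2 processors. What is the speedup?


Amdahl's law: T_p = T × ((1-p) + p/N)
= 925 × ((1-0.6) + 0.6/2)
= 925 × (0.40 + 0.3000)
= 925 × 0.7000
= 647.50
Speedup = 925/647.50
= 1.43×


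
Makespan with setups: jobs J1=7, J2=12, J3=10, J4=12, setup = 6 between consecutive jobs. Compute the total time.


Makespan = Σ processing + (n-1) × setup
= (7 + 12 + 10 + 12) + (4-1)×6
= 41 + 18
= 59 time units


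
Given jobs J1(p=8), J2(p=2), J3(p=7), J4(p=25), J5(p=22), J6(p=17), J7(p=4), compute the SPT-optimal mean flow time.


SPT order: J2 → J7 → J3 → J1 → J6 → J5 → J4
Completion times:
  J2: C=2
  J7: C=6
  J3: C=13
  J1: C=21
  J6: C=38
  J5: C=60
  J4: C=85
Sum = 225, n = 7
Mean flow = 225/7
= 32.14


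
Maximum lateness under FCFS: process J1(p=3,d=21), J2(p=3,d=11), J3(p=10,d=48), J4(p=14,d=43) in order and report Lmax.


Lateness per job (L = C - d):
  J1: C=3, d=21, L=-18
  J2: C=6, d=11, L=-5
  J3: C=16, d=48, L=-32
  J4: C=30, d=43, L=-13
Lmax = max(-18, -5, -32, -13)
= -5


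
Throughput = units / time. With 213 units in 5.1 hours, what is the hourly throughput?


Throughput = units / time
= 213 / 5.1
= 41.8 units/hour


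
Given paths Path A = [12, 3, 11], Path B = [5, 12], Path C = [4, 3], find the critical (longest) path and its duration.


Path A: 12 + 3 + 11 = 26
Path B: 5 + 12 = 17
Path C: 4 + 3 = 7
Critical path = longest = max(26, 17, 7)
= 26 (Path A)


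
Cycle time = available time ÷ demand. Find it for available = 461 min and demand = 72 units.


Cycle time = available time / demand
= 461 / 72
= 6.40 min/unit


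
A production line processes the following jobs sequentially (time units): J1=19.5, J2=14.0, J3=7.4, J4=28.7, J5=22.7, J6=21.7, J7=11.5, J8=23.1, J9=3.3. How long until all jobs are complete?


Sequential makespan: sum all processing times
= 19.5 + 14.0 + 7.4 + 28.7 + 22.7 + 21.7 + 11.5 + 23.1 + 3.3
= 151.9 time units


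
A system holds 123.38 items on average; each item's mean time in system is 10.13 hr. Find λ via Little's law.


Little's law: L = λW → λ = L / W
= 123.38 / 10.13
= 12.18 per hour


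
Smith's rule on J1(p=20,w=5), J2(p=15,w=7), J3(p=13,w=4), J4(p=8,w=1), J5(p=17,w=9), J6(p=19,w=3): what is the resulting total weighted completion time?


WSPT order (by p/w): J5 → J2 → J3 → J1 → J6 → J4
  J5: C=17, w·C=9×17=153
  J2: C=32, w·C=7×32=224
  J3: C=45, w·C=4×45=180
  J1: C=65, w·C=5×65=325
  J6: C=84, w·C=3×84=252
  J4: C=92, w·C=1×92=92
Σ w·C = 1226
= 1226


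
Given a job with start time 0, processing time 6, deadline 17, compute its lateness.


Completion = 0 + 6 = 6
Lateness = C - d = 6 - 17
= -11


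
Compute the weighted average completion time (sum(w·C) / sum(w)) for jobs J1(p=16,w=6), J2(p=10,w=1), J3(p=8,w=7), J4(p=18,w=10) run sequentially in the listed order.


Completion times:
  J1: C=16, w×C=6×16=96
  J2: C=26, w×C=1×26=26
  J3: C=34, w×C=7×34=238
  J4: C=52, w×C=10×52=520
Sum w×C = 880
Sum w = 24
Weighted avg = 880/24
= 36.67


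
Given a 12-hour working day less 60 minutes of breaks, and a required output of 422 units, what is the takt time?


Available = 12×60 - 60 = 660 min
Takt time = 660 / 422
= 1.56 min/unit


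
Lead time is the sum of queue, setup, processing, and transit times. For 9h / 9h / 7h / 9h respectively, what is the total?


Lead time = queue + setup + processing + transit
= 9 + 9 + 7 + 9
= 34 hours


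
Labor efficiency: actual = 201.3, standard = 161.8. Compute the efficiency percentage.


Efficiency = (actual / standard) × 100
= (201.3 / 161.8) × 100
= 124.4%


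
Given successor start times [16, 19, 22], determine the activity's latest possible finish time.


LF = min of all successor start times
Successors start at: [16, 19, 22]
LF = min(16, 19, 22)
= 16


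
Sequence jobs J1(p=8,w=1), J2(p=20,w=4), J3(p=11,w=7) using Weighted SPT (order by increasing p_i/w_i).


WSPT (Smith's rule): sort by p/w ascending
  J3: p/w = 11/7 = 1.571
  J2: p/w = 20/4 = 5.000
  J1: p/w = 8/1 = 8.000
Order: J3 → J2 → J1


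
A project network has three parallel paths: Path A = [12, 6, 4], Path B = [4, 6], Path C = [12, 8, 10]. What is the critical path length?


Path A: 12 + 6 + 4 = 22
Path B: 4 + 6 = 10
Path C: 12 + 8 + 10 = 30
Critical path = longest = max(22, 10, 30)
= 30 (Path C)


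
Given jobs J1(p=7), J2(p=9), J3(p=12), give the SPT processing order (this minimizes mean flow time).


SPT: sort by shortest processing time
  J1: p=7
  J2: p=9
  J3: p=12
Order: J1 → J2 → J3


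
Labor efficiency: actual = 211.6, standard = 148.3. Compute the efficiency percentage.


Efficiency = (actual / standard) × 100
= (211.6 / 148.3) × 100
= 142.7%


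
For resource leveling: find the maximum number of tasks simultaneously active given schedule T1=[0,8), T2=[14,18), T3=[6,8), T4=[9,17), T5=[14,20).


Check each time point for overlaps:
  t=14: 3 tasks active (T2, T4, T5)
Max concurrent = 3


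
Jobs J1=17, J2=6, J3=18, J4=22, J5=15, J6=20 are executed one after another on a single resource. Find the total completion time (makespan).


Sequential makespan: sum all processing times
= 17 + 6 + 18 + 22 + 15 + 20
= 98 time units


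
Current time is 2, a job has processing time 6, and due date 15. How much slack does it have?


Slack = due - current_time - processing
= 15 - 2 - 6
= 7


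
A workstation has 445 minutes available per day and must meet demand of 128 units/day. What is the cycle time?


Cycle time = available time / demand
= 445 / 128
= 3.48 min/unit


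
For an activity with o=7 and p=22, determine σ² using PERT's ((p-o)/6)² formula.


σ² = ((p - o) / 6)² = (p - o)² / 36
= (22 - 7)² / 36
= 15² / 36
= 225 / 36
= 6.2500


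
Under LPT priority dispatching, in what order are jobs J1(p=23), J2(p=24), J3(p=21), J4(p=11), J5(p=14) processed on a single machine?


LPT: sort by longest processing time first
  J2: p=24
  J1: p=23
  J3: p=21
  J5: p=14
  J4: p=11
Order: J2 → J1 → J3 → J5 → J4


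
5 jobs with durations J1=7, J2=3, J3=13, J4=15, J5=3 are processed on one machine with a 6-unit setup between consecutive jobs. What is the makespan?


Makespan = Σ processing + (n-1) × setup
= (7 + 3 + 13 + 15 + 3) + (5-1)×6
= 41 + 24
= 65 time units


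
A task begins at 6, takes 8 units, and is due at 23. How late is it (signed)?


Completion = 6 + 8 = 14
Lateness = C - d = 14 - 23
= -9


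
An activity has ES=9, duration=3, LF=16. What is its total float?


EF = ES + duration = 9 + 3 = 12
LS = LF - duration = 16 - 3 = 13
Total Float = LF - EF = 16 - 12
(or LS - ES = 13 - 9)
= 4


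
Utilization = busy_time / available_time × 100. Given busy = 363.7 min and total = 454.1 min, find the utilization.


Utilization = busy / total × 100
= 363.7 / 454.1 × 100
= 80.1%


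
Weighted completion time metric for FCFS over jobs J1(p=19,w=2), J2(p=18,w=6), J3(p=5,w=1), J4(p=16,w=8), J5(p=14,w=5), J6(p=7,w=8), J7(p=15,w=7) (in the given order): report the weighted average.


Completion times:
  J1: C=19, w×C=2×19=38
  J2: C=37, w×C=6×37=222
  J3: C=42, w×C=1×42=42
  J4: C=58, w×C=8×58=464
  J5: C=72, w×C=5×72=360
  J6: C=79, w×C=8×79=632
  J7: C=94, w×C=7×94=658
Sum w×C = 2416
Sum w = 37
Weighted avg = 2416/37
= 65.30


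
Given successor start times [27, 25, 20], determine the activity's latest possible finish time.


LF = min of all successor start times
Successors start at: [27, 25, 20]
LF = min(27, 25, 20)
= 20


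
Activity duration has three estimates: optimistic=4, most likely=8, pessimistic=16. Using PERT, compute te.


te = (o + 4m + p) / 6
= (4 + 4×8 + 16) / 6
= (4 + 32 + 16) / 6
= 52 / 6
= 8.67


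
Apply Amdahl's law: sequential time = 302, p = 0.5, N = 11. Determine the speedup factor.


Amdahl's law: T_p = T × ((1-p) + p/N)
= 302 × ((1-0.5) + 0.5/11)
= 302 × (0.50 + 0.0455)
= 302 × 0.5455
= 164.73
Speedup = 302/164.73
= 1.83×


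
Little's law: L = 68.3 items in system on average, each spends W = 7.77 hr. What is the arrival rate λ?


Little's law: L = λW → λ = L / W
= 68.3 / 7.77
= 8.79 per hour


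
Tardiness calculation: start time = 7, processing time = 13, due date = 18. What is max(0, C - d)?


Completion = start + processing = 7 + 13 = 20
Tardiness = max(0, C - d) = max(0, 20 - 18)
= max(0, 2)
= 2


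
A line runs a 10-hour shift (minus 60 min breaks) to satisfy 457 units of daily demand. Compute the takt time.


Available = 10×60 - 60 = 540 min
Takt time = 540 / 457
= 1.18 min/unit


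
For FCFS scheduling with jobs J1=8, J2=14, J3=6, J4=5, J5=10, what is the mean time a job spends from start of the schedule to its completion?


Completion times:
  J1: completes at 8
  J2: completes at 22
  J3: completes at 28
  J4: completes at 33
  J5: completes at 43
Sum = 134
Average = 134/5
= 26.80


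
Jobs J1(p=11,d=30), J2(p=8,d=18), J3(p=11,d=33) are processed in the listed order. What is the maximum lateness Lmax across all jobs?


Lateness per job (L = C - d):
  J1: C=11, d=30, L=-19
  J2: C=19, d=18, L=1
  J3: C=30, d=33, L=-3
Lmax = max(-19, 1, -3)
= 1


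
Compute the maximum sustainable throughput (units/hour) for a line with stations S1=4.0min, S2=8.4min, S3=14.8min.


Bottleneck = longest station time
Station times: [4.0, 8.4, 14.8]
Max = 14.8 min
Rate = 60 / 14.8
= 4.05 units/hour (bottleneck: 14.8min)


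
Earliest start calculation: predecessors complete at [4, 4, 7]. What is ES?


ES = max of all predecessor completion times
Predecessors: [4, 4, 7]
ES = max(4, 4, 7)
= 7


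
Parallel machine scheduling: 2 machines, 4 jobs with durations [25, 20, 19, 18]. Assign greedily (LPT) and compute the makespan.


Jobs (LPT sorted): [25, 20, 19, 18]
Machines: 2
  J=25 → Machine 1 (load: 0+25=25)
  J=20 → Machine 2 (load: 0+20=20)
  J=19 → Machine 2 (load: 20+19=39)
  J=18 → Machine 1 (load: 25+18=43)
Machine loads: [43, 39]
Makespan = max = 43 time units


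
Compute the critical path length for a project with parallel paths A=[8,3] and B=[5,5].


Path A: 8 + 3 = 11
Path B: 5 + 5 = 10
Critical path = longest = max(11, 10)
= 11 (Path A)


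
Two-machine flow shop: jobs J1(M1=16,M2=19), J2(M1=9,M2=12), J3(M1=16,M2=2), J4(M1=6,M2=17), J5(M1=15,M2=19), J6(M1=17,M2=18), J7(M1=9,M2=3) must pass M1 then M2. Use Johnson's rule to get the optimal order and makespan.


Johnson's rule:
Group 1 (M1≤M2, sort by M1): ['J4', 'J2', 'J5', 'J1', 'J6']
Group 2 (M1>M2, sort desc M2): ['J7', 'J3']
Sequence: J4 → J2 → J5 → J1 → J6 → J7 → J3
Makespan calculation:
  J4: M1 done=6, M2 done=23
  J2: M1 done=15, M2 done=35
  J5: M1 done=30, M2 done=54
  J1: M1 done=46, M2 done=73
  J6: M1 done=63, M2 done=91
  J7: M1 done=72, M2 done=94
  J3: M1 done=88, M2 done=96
= Sequence: J4 → J2 → J5 → J1 → J6 → J7 → J3, Makespan: 96


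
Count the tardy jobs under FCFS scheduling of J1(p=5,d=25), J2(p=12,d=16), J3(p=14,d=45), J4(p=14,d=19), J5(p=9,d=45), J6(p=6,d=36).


Completion vs due date:
  J1: C=5, d=25 → on time
  J2: C=17, d=16 → TARDY
  J3: C=31, d=45 → on time
  J4: C=45, d=19 → TARDY
  J5: C=54, d=45 → TARDY
  J6: C=60, d=36 → TARDY
Tardy jobs: J2, J4, J5, J6
Count = 4


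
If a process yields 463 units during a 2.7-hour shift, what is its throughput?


Throughput = units / time
= 463 / 2.7
= 171.5 units/hour


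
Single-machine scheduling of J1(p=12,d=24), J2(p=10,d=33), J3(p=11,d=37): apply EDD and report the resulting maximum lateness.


EDD order: J1 → J2 → J3
Completion and lateness:
  J1: C=12, d=24, L=12-24=-12
  J2: C=22, d=33, L=22-33=-11
  J3: C=33, d=37, L=33-37=-4
Lmax = max(-12, -11, -4)
= -4


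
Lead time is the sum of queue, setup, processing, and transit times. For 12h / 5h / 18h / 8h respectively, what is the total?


Lead time = queue + setup + processing + transit
= 12 + 5 + 18 + 8
= 43 hours


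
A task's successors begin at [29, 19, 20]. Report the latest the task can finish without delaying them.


LF = min of all successor start times
Successors start at: [29, 19, 20]
LF = min(29, 19, 20)
= 19


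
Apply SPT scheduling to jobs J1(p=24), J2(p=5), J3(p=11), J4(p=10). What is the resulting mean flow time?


SPT order: J2 → J4 → J3 → J1
Completion times:
  J2: C=5
  J4: C=15
  J3: C=26
  J1: C=50
Sum = 96, n = 4
Mean flow = 96/4
= 24.00


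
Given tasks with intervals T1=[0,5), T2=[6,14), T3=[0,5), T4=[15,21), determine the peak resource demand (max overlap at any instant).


Check each time point for overlaps:
  t=0: 2 tasks active (T1, T3)
Max concurrent = 2


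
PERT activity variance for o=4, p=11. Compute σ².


σ² = ((p - o) / 6)² = (p - o)² / 36
= (11 - 4)² / 36
= 7² / 36
= 49 / 36
= 1.3611


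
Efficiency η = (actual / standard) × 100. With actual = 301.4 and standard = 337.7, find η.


Efficiency = (actual / standard) × 100
= (301.4 / 337.7) × 100
= 89.3%


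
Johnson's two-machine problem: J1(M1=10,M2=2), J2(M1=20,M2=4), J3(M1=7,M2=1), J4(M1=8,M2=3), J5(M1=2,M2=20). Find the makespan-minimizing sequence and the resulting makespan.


Johnson's rule:
Group 1 (M1≤M2, sort by M1): ['J5']
Group 2 (M1>M2, sort desc M2): ['J2', 'J4', 'J1', 'J3']
Sequence: J5 → J2 → J4 → J1 → J3
Makespan calculation:
  J5: M1 done=2, M2 done=22
  J2: M1 done=22, M2 done=26
  J4: M1 done=30, M2 done=33
  J1: M1 done=40, M2 done=42
  J3: M1 done=47, M2 done=48
= Sequence: J5 → J2 → J4 → J1 → J3, Makespan: 48


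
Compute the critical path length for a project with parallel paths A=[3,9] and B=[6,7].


Path A: 3 + 9 = 12
Path B: 6 + 7 = 13
Critical path = longest = max(12, 13)
= 13 (Path B)


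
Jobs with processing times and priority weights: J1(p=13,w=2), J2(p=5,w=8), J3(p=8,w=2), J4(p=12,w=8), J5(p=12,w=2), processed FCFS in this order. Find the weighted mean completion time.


Completion times:
  J1: C=13, w×C=2×13=26
  J2: C=18, w×C=8×18=144
  J3: C=26, w×C=2×26=52
  J4: C=38, w×C=8×38=304
  J5: C=50, w×C=2×50=100
Sum w×C = 626
Sum w = 22
Weighted avg = 626/22
= 28.45


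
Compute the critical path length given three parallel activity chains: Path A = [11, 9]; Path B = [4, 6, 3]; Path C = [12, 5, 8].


Path A: 11 + 9 = 20
Path B: 4 + 6 + 3 = 13
Path C: 12 + 5 + 8 = 25
Critical path = longest = max(20, 13, 25)
= 25 (Path C)


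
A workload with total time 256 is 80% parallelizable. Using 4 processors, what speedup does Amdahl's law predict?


Amdahl's law: T_p = T × ((1-p) + p/N)
= 256 × ((1-0.8) + 0.8/4)
= 256 × (0.20 + 0.2000)
= 256 × 0.4000
= 102.40
Speedup = 256/102.40
= 2.50×


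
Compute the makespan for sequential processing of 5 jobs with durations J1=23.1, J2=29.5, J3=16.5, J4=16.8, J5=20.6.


Sequential makespan: sum all processing times
= 23.1 + 29.5 + 16.5 + 16.8 + 20.6
= 106.5 time units


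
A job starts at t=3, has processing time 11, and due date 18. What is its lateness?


Completion = 3 + 11 = 14
Lateness = C - d = 14 - 18
= -4


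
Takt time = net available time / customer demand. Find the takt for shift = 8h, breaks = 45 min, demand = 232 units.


Available = 8×60 - 45 = 435 min
Takt time = 435 / 232
= 1.88 min/unit


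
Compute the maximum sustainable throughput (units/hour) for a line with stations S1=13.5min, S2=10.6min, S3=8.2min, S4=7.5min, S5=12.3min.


Bottleneck = longest station time
Station times: [13.5, 10.6, 8.2, 7.5, 12.3]
Max = 13.5 min
Rate = 60 / 13.5
= 4.44 units/hour (bottleneck: 13.5min)


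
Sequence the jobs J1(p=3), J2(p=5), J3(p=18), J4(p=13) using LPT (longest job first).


LPT: sort by longest processing time first
  J3: p=18
  J4: p=13
  J2: p=5
  J1: p=3
Order: J3 → J4 → J2 → J1


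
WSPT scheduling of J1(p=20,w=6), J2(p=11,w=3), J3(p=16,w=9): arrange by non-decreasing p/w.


WSPT (Smith's rule): sort by p/w ascending
  J3: p/w = 16/9 = 1.778
  J1: p/w = 20/6 = 3.333
  J2: p/w = 11/3 = 3.667
Order: J3 → J1 → J2


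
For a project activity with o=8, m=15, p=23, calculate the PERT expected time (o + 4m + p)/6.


te = (o + 4m + p) / 6
= (8 + 4×15 + 23) / 6
= (8 + 60 + 23) / 6
= 91 / 6
= 15.17


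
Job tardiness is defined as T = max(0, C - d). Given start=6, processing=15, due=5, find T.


Completion = start + processing = 6 + 15 = 21
Tardiness = max(0, C - d) = max(0, 21 - 5)
= max(0, 16)
= 16


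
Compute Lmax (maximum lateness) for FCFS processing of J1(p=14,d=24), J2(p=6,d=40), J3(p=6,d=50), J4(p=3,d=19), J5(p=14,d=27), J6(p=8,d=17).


Lateness per job (L = C - d):
  J1: C=14, d=24, L=-10
  J2: C=20, d=40, L=-20
  J3: C=26, d=50, L=-24
  J4: C=29, d=19, L=10
  J5: C=43, d=27, L=16
  J6: C=51, d=17, L=34
Lmax = max(-10, -20, -24, 10, 16, 34)
= 34


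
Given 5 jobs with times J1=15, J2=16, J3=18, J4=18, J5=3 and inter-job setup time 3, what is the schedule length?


Makespan = Σ processing + (n-1) × setup
= (15 + 16 + 18 + 18 + 3) + (5-1)×3
= 70 + 12
= 82 time units


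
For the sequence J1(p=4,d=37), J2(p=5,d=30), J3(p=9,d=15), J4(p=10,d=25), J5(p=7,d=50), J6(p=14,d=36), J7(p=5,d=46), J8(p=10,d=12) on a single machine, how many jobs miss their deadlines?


Completion vs due date:
  J1: C=4, d=37 → on time
  J2: C=9, d=30 → on time
  J3: C=18, d=15 → TARDY
  J4: C=28, d=25 → TARDY
  J5: C=35, d=50 → on time
  J6: C=49, d=36 → TARDY
  J7: C=54, d=46 → TARDY
  J8: C=64, d=12 → TARDY
Tardy jobs: J3, J4, J6, J7, J8
Count = 5


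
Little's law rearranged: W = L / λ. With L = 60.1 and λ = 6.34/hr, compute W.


Little's law: L = λW → W = L / λ
= 60.1 / 6.34
= 9.48 hours


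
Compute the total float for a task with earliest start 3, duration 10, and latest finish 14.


EF = ES + duration = 3 + 10 = 13
LS = LF - duration = 14 - 10 = 4
Total Float = LF - EF = 14 - 13
(or LS - ES = 4 - 3)
= 1


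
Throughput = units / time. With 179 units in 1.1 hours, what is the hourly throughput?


Throughput = units / time
= 179 / 1.1
= 162.7 units/hour


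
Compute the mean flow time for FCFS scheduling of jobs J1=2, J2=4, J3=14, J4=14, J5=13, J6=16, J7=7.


Completion times:
  J1: completes at 2
  J2: completes at 6
  J3: completes at 20
  J4: completes at 34
  J5: completes at 47
  J6: completes at 63
  J7: completes at 70
Sum = 242
Average = 242/7
= 34.57


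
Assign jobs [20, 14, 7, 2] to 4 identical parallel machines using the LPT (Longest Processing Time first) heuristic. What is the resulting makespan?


Jobs (LPT sorted): [20, 14, 7, 2]
Machines: 4
  J=20 → Machine 1 (load: 0+20=20)
  J=14 → Machine 2 (load: 0+14=14)
  J=7 → Machine 3 (load: 0+7=7)
  J=2 → Machine 4 (load: 0+2=2)
Machine loads: [20, 14, 7, 2]
Makespan = max = 20 time units


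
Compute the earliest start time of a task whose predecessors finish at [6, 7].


ES = max of all predecessor completion times
Predecessors: [6, 7]
ES = max(6, 7)
= 7


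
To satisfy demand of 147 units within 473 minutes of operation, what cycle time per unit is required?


Cycle time = available time / demand
= 473 / 147
= 3.22 min/unit


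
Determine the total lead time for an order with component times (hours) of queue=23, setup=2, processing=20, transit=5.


Lead time = queue + setup + processing + transit
= 23 + 2 + 20 + 5
= 50 hours


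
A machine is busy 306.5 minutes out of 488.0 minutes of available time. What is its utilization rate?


Utilization = busy / total × 100
= 306.5 / 488.0 × 100
= 62.8%


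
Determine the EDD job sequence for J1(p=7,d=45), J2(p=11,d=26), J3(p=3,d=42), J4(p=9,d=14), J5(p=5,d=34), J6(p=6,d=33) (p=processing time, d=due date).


EDD: sort by earliest due date
  J4: d=14, p=9
  J2: d=26, p=11
  J6: d=33, p=6
  J5: d=34, p=5
  J3: d=42, p=3
  J1: d=45, p=7
Order: J4 → J2 → J6 → J5 → J3 → J1


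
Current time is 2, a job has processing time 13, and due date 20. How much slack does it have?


Slack = due - current_time - processing
= 20 - 2 - 13
= 5


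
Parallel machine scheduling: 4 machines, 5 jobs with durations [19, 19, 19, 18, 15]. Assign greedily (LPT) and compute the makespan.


Jobs (LPT sorted): [19, 19, 19, 18, 15]
Machines: 4
  J=19 → Machine 1 (load: 0+19=19)
  J=19 → Machine 2 (load: 0+19=19)
  J=19 → Machine 3 (load: 0+19=19)
  J=18 → Machine 4 (load: 0+18=18)
  J=15 → Machine 4 (load: 18+15=33)
Machine loads: [19, 19, 19, 33]
Makespan = max = 33 time units


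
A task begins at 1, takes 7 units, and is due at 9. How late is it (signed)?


Completion = 1 + 7 = 8
Lateness = C - d = 8 - 9
= -1


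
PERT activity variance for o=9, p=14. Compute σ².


σ² = ((p - o) / 6)² = (p - o)² / 36
= (14 - 9)² / 36
= 5² / 36
= 25 / 36
= 0.6944


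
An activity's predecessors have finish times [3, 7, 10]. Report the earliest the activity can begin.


ES = max of all predecessor completion times
Predecessors: [3, 7, 10]
ES = max(3, 7, 10)
= 10


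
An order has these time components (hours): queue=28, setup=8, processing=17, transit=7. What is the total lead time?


Lead time = queue + setup + processing + transit
= 28 + 8 + 17 + 7
= 60 hours


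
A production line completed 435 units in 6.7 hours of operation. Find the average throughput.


Throughput = units / time
= 435 / 6.7
= 64.9 units/hour


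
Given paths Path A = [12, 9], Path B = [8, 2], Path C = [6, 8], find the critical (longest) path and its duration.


Path A: 12 + 9 = 21
Path B: 8 + 2 = 10
Path C: 6 + 8 = 14
Critical path = longest = max(21, 10, 14)
= 21 (Path A)


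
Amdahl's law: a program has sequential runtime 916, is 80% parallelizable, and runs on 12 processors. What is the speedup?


Amdahl's law: T_p = T × ((1-p) + p/N)
= 916 × ((1-0.8) + 0.8/12)
= 916 × (0.20 + 0.0667)
= 916 × 0.2667
= 244.27
Speedup = 916/244.27
= 3.75×


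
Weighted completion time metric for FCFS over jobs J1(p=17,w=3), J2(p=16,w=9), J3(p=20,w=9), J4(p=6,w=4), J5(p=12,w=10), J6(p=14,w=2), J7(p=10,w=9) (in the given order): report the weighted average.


Completion times:
  J1: C=17, w×C=3×17=51
  J2: C=33, w×C=9×33=297
  J3: C=53, w×C=9×53=477
  J4: C=59, w×C=4×59=236
  J5: C=71, w×C=10×71=710
  J6: C=85, w×C=2×85=170
  J7: C=95, w×C=9×95=855
Sum w×C = 2796
Sum w = 46
Weighted avg = 2796/46
= 60.78


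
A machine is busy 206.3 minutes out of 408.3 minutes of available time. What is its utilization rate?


Utilization = busy / total × 100
= 206.3 / 408.3 × 100
= 50.5%


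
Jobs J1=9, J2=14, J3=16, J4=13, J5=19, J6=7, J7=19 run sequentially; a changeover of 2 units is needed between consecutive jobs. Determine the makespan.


Makespan = Σ processing + (n-1) × setup
= (9 + 14 + 16 + 13 + 19 + 7 + 19) + (7-1)×2
= 97 + 12
= 109 time units


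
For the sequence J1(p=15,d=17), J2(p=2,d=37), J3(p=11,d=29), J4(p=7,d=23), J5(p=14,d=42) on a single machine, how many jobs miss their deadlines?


Completion vs due date:
  J1: C=15, d=17 → on time
  J2: C=17, d=37 → on time
  J3: C=28, d=29 → on time
  J4: C=35, d=23 → TARDY
  J5: C=49, d=42 → TARDY
Tardy jobs: J4, J5
Count = 2


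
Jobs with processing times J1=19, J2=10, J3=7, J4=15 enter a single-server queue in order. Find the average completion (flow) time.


Completion times:
  J1: completes at 19
  J2: completes at 29
  J3: completes at 36
  J4: completes at 51
Sum = 135
Average = 135/4
= 33.75


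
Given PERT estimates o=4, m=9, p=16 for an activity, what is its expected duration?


te = (o + 4m + p) / 6
= (4 + 4×9 + 16) / 6
= (4 + 36 + 16) / 6
= 56 / 6
= 9.33


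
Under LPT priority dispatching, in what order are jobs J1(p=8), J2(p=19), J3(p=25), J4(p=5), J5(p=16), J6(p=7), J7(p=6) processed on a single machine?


LPT: sort by longest processing time first
  J3: p=25
  J2: p=19
  J5: p=16
  J1: p=8
  J6: p=7
  J7: p=6
  J4: p=5
Order: J3 → J2 → J5 → J1 → J6 → J7 → J4


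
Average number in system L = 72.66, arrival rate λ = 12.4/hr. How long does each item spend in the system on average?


Little's law: L = λW → W = L / λ
= 72.66 / 12.4
= 5.86 hours


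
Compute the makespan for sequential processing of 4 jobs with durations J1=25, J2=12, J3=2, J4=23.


Sequential makespan: sum all processing times
= 25 + 12 + 2 + 23
= 62 time units
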